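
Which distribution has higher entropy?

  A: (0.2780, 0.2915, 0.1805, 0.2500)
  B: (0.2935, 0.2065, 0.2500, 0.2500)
B

Both distributions are close to uniform, making this a harder comparison.

H(A) = 1.9777 bits
H(B) = 1.9890 bits

The distribution closer to uniform has higher entropy.
Answer: B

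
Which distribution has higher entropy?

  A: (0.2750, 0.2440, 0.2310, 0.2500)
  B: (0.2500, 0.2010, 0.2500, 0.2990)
A

Both distributions are close to uniform, making this a harder comparison.

H(A) = 1.9971 bits
H(B) = 1.9860 bits

The distribution closer to uniform has higher entropy.
Answer: A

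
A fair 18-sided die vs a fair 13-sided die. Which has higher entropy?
18-sided die

Both are uniform distributions; for uniform over n outcomes, H = log₂(n). H(18-sided) = log₂(18) = 4.170 bits and H(13-sided) = log₂(13) = 3.700 bits. More outcomes in a uniform distribution means higher entropy.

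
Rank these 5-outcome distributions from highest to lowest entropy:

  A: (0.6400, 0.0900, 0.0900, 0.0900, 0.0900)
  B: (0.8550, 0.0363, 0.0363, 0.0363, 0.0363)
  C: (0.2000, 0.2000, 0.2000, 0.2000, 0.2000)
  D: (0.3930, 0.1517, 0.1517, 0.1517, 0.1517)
C > D > A > B

Key insight: Entropy is maximized by uniform distributions and minimized by concentrated distributions.

Entropies:
  H(A) = 1.6627 bits
  H(B) = 0.8872 bits
  H(C) = 2.3219 bits
  H(D) = 2.1807 bits

Ranking: C > D > A > B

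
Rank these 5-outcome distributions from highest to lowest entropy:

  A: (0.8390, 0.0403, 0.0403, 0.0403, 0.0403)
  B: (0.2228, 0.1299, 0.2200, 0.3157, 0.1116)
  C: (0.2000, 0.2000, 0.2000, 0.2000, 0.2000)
C > B > A

Key insight: Entropy is maximized by uniform distributions and minimized by concentrated distributions.

- Uniform distributions have maximum entropy log₂(5) = 2.3219 bits
- The more "peaked" or concentrated a distribution, the lower its entropy

Entropies:
  H(A) = 0.9587 bits
  H(B) = 2.2239 bits
  H(C) = 2.3219 bits

Ranking: C > B > A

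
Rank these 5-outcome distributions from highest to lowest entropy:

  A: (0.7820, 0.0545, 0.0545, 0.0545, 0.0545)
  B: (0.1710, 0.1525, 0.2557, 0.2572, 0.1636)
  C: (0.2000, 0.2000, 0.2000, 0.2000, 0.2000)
C > B > A

Key insight: Entropy is maximized by uniform distributions and minimized by concentrated distributions.

- Uniform distributions have maximum entropy log₂(5) = 2.3219 bits
- The more "peaked" or concentrated a distribution, the lower its entropy

Entropies:
  H(A) = 1.1925 bits
  H(B) = 2.2836 bits
  H(C) = 2.3219 bits

Ranking: C > B > A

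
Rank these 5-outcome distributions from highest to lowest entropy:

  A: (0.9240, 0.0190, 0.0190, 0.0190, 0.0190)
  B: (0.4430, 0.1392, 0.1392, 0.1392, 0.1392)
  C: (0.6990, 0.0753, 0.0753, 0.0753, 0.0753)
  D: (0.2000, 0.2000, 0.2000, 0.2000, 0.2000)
D > B > C > A

Key insight: Entropy is maximized by uniform distributions and minimized by concentrated distributions.

Entropies:
  H(A) = 0.5399 bits
  H(B) = 2.1046 bits
  H(C) = 1.4845 bits
  H(D) = 2.3219 bits

Ranking: D > B > C > A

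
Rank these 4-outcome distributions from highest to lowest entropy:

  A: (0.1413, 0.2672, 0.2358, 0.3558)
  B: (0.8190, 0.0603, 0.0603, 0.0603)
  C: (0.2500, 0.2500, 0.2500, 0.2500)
C > A > B

Key insight: Entropy is maximized by uniform distributions and minimized by concentrated distributions.

- Uniform distributions have maximum entropy log₂(4) = 2.0000 bits
- The more "peaked" or concentrated a distribution, the lower its entropy

Entropies:
  H(A) = 1.9296 bits
  H(B) = 0.9691 bits
  H(C) = 2.0000 bits

Ranking: C > A > B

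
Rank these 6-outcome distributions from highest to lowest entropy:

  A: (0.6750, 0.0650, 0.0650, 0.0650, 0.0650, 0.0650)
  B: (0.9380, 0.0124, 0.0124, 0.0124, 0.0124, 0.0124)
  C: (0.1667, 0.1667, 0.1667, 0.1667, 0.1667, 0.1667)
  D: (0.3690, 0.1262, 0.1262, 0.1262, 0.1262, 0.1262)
C > D > A > B

Key insight: Entropy is maximized by uniform distributions and minimized by concentrated distributions.

Entropies:
  H(A) = 1.6644 bits
  H(B) = 0.4793 bits
  H(C) = 2.5850 bits
  H(D) = 2.4150 bits

Ranking: C > D > A > B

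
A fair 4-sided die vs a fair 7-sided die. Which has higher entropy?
7-sided die

Both are uniform distributions; for uniform over n outcomes, H = log₂(n). H(4-sided) = log₂(4) = 2.000 bits and H(7-sided) = log₂(7) = 2.807 bits. More outcomes in a uniform distribution means higher entropy.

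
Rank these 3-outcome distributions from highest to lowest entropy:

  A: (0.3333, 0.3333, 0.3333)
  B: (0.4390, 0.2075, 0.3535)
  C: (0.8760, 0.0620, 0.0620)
A > B > C

Key insight: Entropy is maximized by uniform distributions and minimized by concentrated distributions.

- Uniform distributions have maximum entropy log₂(3) = 1.5850 bits
- The more "peaked" or concentrated a distribution, the lower its entropy

Entropies:
  H(A) = 1.5850 bits
  H(B) = 1.5225 bits
  H(C) = 0.6648 bits

Ranking: A > B > C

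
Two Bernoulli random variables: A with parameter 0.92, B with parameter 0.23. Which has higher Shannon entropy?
B

For binary distributions, entropy is maximized at p=0.5 and decreases as p moves toward 0 or 1.

H(A) = H(0.92) = 0.4022 bits
H(B) = H(0.23) = 0.7780 bits

Distribution B (p=0.23) is closer to uniform (p=0.5), so it has higher entropy.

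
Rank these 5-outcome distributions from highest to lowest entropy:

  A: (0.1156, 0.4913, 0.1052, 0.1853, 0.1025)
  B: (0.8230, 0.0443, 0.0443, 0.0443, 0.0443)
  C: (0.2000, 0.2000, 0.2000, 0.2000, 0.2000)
C > A > B

Key insight: Entropy is maximized by uniform distributions and minimized by concentrated distributions.

- Uniform distributions have maximum entropy log₂(5) = 2.3219 bits
- The more "peaked" or concentrated a distribution, the lower its entropy

Entropies:
  H(A) = 1.9930 bits
  H(B) = 1.0275 bits
  H(C) = 2.3219 bits

Ranking: C > A > B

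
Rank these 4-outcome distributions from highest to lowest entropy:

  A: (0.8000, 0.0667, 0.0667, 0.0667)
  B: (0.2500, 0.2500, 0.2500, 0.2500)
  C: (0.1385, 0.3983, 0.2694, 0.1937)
B > C > A

Key insight: Entropy is maximized by uniform distributions and minimized by concentrated distributions.

- Uniform distributions have maximum entropy log₂(4) = 2.0000 bits
- The more "peaked" or concentrated a distribution, the lower its entropy

Entropies:
  H(A) = 1.0389 bits
  H(B) = 2.0000 bits
  H(C) = 1.8925 bits

Ranking: B > C > A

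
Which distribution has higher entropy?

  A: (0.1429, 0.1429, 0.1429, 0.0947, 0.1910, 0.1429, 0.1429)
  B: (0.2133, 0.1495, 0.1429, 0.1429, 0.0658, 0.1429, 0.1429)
A

Both distributions are close to uniform, making this a harder comparison.

H(A) = 2.7834 bits
H(B) = 2.7479 bits

The distribution closer to uniform has higher entropy.
Answer: A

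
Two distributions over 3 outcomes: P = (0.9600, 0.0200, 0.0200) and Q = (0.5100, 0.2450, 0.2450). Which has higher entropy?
Q

P is highly concentrated on one outcome (96%), making it nearly deterministic. Q spreads its mass more evenly (max 51%). The more spread-out distribution has higher entropy: H(P) ≈ 0.282 bits, H(Q) ≈ 1.490 bits.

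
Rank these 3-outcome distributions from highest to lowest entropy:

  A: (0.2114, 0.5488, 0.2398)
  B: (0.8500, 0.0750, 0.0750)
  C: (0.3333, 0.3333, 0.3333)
C > A > B

Key insight: Entropy is maximized by uniform distributions and minimized by concentrated distributions.

- Uniform distributions have maximum entropy log₂(3) = 1.5850 bits
- The more "peaked" or concentrated a distribution, the lower its entropy

Entropies:
  H(A) = 1.4430 bits
  H(B) = 0.7598 bits
  H(C) = 1.5850 bits

Ranking: C > A > B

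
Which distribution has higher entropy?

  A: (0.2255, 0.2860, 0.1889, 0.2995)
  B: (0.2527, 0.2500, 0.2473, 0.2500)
B

Both distributions are close to uniform, making this a harder comparison.

H(A) = 1.9762 bits
H(B) = 2.0000 bits

The distribution closer to uniform has higher entropy.
Answer: B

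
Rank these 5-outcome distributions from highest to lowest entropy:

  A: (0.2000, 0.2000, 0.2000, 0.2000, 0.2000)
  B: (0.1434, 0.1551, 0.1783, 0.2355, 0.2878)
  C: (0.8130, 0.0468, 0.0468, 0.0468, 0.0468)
A > B > C

Key insight: Entropy is maximized by uniform distributions and minimized by concentrated distributions.

- Uniform distributions have maximum entropy log₂(5) = 2.3219 bits
- The more "peaked" or concentrated a distribution, the lower its entropy

Entropies:
  H(A) = 2.3219 bits
  H(B) = 2.2707 bits
  H(C) = 1.0692 bits

Ranking: A > B > C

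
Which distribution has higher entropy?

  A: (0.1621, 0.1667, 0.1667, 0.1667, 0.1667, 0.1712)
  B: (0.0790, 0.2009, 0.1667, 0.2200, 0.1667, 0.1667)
A

Both distributions are close to uniform, making this a harder comparison.

H(A) = 2.5848 bits
H(B) = 2.5277 bits

The distribution closer to uniform has higher entropy.
Answer: A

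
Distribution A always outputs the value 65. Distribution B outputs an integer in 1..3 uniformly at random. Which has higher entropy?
B

A is deterministic, so H(A) = 0. B is uniform over 3 outcomes, so H(B) = log₂(3) = 1.585 bits. Any distribution with genuine randomness has higher entropy than a deterministic one.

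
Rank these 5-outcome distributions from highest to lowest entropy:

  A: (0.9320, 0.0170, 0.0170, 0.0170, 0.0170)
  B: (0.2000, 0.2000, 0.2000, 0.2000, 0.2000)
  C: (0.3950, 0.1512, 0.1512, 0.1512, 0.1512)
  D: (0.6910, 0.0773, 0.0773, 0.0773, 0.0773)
B > C > D > A

Key insight: Entropy is maximized by uniform distributions and minimized by concentrated distributions.

Entropies:
  H(A) = 0.4944 bits
  H(B) = 2.3219 bits
  H(C) = 2.1780 bits
  H(D) = 1.5100 bits

Ranking: B > C > D > A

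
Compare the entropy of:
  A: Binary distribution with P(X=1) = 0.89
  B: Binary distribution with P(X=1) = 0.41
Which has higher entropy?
B

For binary distributions, entropy is maximized at p=0.5 and decreases as p moves toward 0 or 1.

H(A) = H(0.89) = 0.4999 bits
H(B) = H(0.41) = 0.9765 bits

Distribution B (p=0.41) is closer to uniform (p=0.5), so it has higher entropy.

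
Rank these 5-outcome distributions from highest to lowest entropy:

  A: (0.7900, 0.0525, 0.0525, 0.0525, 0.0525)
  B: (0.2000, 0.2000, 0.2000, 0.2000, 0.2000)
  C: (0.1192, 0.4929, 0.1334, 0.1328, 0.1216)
B > C > A

Key insight: Entropy is maximized by uniform distributions and minimized by concentrated distributions.

- Uniform distributions have maximum entropy log₂(5) = 2.3219 bits
- The more "peaked" or concentrated a distribution, the lower its entropy

Entropies:
  H(A) = 1.1615 bits
  H(B) = 2.3219 bits
  H(C) = 2.0130 bits

Ranking: B > C > A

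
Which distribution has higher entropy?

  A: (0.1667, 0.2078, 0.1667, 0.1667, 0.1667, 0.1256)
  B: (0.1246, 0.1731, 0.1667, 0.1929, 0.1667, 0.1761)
B

Both distributions are close to uniform, making this a harder comparison.

H(A) = 2.5702 bits
H(B) = 2.5731 bits

The distribution closer to uniform has higher entropy.
Answer: B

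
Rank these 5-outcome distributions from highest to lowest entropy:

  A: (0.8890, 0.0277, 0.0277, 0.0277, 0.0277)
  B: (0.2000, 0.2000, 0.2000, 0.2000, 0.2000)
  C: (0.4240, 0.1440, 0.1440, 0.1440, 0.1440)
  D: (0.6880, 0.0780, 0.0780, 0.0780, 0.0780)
B > C > D > A

Key insight: Entropy is maximized by uniform distributions and minimized by concentrated distributions.

Entropies:
  H(A) = 0.7249 bits
  H(B) = 2.3219 bits
  H(C) = 2.1353 bits
  H(D) = 1.5195 bits

Ranking: B > C > D > A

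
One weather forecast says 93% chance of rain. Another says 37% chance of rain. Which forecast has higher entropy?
37% forecast

Treat each forecast as a Bernoulli distribution. Binary entropy is maximized at p=0.5 and falls off symmetrically toward 0 or 1. The 37% forecast is closer to 50%, so it is more uncertain. H(93%) ≈ 0.366 bits, H(37%) ≈ 0.951 bits.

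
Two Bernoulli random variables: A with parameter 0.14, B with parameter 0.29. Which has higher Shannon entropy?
B

For binary distributions, entropy is maximized at p=0.5 and decreases as p moves toward 0 or 1.

H(A) = H(0.14) = 0.5842 bits
H(B) = H(0.29) = 0.8687 bits

Distribution B (p=0.29) is closer to uniform (p=0.5), so it has higher entropy.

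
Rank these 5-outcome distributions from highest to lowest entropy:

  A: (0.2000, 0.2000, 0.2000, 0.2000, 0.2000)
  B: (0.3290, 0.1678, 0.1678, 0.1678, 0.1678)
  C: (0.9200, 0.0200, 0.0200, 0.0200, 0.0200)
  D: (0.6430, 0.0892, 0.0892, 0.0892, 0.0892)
A > B > D > C

Key insight: Entropy is maximized by uniform distributions and minimized by concentrated distributions.

Entropies:
  H(A) = 2.3219 bits
  H(B) = 2.2559 bits
  H(C) = 0.5622 bits
  H(D) = 1.6542 bits

Ranking: A > B > D > C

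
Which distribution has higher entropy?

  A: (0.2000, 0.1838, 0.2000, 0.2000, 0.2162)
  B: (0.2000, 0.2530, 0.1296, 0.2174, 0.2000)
A

Both distributions are close to uniform, making this a harder comparison.

H(A) = 2.3200 bits
H(B) = 2.2911 bits

The distribution closer to uniform has higher entropy.
Answer: A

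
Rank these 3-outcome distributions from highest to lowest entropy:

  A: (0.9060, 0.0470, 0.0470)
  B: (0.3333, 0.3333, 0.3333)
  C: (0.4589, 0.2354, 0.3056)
B > C > A

Key insight: Entropy is maximized by uniform distributions and minimized by concentrated distributions.

- Uniform distributions have maximum entropy log₂(3) = 1.5850 bits
- The more "peaked" or concentrated a distribution, the lower its entropy

Entropies:
  H(A) = 0.5437 bits
  H(B) = 1.5850 bits
  H(C) = 1.5296 bits

Ranking: B > C > A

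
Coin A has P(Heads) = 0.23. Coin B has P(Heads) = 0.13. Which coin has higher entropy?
A

For binary distributions, entropy is maximized at p=0.5 and decreases as p moves toward 0 or 1.

H(A) = H(0.23) = 0.7780 bits
H(B) = H(0.13) = 0.5574 bits

Distribution A (p=0.23) is closer to uniform (p=0.5), so it has higher entropy.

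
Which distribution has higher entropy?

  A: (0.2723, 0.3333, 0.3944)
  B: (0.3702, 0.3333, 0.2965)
B

Both distributions are close to uniform, making this a harder comparison.

H(A) = 1.5687 bits
H(B) = 1.5791 bits

The distribution closer to uniform has higher entropy.
Answer: B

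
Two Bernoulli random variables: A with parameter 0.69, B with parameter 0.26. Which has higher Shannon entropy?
A

For binary distributions, entropy is maximized at p=0.5 and decreases as p moves toward 0 or 1.

H(A) = H(0.69) = 0.8932 bits
H(B) = H(0.26) = 0.8267 bits

Distribution A (p=0.69) is closer to uniform (p=0.5), so it has higher entropy.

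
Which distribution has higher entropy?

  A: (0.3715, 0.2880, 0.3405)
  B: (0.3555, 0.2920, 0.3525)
B

Both distributions are close to uniform, making this a harder comparison.

H(A) = 1.5772 bits
H(B) = 1.5793 bits

The distribution closer to uniform has higher entropy.
Answer: B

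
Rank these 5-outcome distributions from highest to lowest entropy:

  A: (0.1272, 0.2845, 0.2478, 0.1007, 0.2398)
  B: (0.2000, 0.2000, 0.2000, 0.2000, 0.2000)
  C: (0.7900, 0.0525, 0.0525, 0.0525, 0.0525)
B > A > C

Key insight: Entropy is maximized by uniform distributions and minimized by concentrated distributions.

- Uniform distributions have maximum entropy log₂(5) = 2.3219 bits
- The more "peaked" or concentrated a distribution, the lower its entropy

Entropies:
  H(A) = 2.2207 bits
  H(B) = 2.3219 bits
  H(C) = 1.1615 bits

Ranking: B > A > C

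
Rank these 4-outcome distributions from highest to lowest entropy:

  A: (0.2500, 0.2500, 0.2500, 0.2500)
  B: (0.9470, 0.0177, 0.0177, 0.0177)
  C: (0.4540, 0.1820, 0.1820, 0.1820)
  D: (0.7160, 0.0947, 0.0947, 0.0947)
A > C > D > B

Key insight: Entropy is maximized by uniform distributions and minimized by concentrated distributions.

Entropies:
  H(A) = 2.0000 bits
  H(B) = 0.3830 bits
  H(C) = 1.8593 bits
  H(D) = 1.3110 bits

Ranking: A > C > D > B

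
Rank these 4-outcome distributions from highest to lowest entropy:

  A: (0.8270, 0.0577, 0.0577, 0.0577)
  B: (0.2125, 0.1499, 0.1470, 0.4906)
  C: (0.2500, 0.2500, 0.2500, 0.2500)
C > B > A

Key insight: Entropy is maximized by uniform distributions and minimized by concentrated distributions.

- Uniform distributions have maximum entropy log₂(4) = 2.0000 bits
- The more "peaked" or concentrated a distribution, the lower its entropy

Entropies:
  H(A) = 0.9387 bits
  H(B) = 1.7959 bits
  H(C) = 2.0000 bits

Ranking: C > B > A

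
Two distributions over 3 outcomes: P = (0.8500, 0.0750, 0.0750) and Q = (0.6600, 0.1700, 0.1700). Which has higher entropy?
Q

P is highly concentrated on one outcome (85%), making it nearly deterministic. Q spreads its mass more evenly (max 66%). The more spread-out distribution has higher entropy: H(P) ≈ 0.760 bits, H(Q) ≈ 1.265 bits.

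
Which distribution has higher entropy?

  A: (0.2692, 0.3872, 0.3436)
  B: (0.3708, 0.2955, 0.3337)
B

Both distributions are close to uniform, making this a harder comparison.

H(A) = 1.5693 bits
H(B) = 1.5788 bits

The distribution closer to uniform has higher entropy.
Answer: B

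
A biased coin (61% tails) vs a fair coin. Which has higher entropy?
Fair coin

The fair coin is uniform (p=0.5), maximizing binary entropy at 1 bit. The biased coin has H(0.61) ≈ 0.965 bits — its outcome is more predictable, so its entropy is lower.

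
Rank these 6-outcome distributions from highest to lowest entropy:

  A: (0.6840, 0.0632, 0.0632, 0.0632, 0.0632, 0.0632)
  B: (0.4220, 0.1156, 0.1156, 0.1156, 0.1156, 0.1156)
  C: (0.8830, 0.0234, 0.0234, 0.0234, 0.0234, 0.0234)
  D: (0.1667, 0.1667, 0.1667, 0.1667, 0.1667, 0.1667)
D > B > A > C

Key insight: Entropy is maximized by uniform distributions and minimized by concentrated distributions.

Entropies:
  H(A) = 1.6337 bits
  H(B) = 2.3244 bits
  H(C) = 0.7923 bits
  H(D) = 2.5850 bits

Ranking: D > B > A > C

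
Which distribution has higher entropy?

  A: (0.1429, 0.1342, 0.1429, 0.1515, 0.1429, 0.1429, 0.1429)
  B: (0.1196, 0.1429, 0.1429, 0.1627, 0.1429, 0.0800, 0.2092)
A

Both distributions are close to uniform, making this a harder comparison.

H(A) = 2.8066 bits
H(B) = 2.7594 bits

The distribution closer to uniform has higher entropy.
Answer: A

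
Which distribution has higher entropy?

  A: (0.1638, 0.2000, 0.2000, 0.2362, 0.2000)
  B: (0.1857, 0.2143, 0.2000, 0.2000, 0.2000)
B

Both distributions are close to uniform, making this a harder comparison.

H(A) = 2.3124 bits
H(B) = 2.3204 bits

The distribution closer to uniform has higher entropy.
Answer: B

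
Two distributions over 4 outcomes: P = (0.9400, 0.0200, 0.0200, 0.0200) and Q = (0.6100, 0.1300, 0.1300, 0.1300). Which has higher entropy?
Q

P is highly concentrated on one outcome (94%), making it nearly deterministic. Q spreads its mass more evenly (max 61%). The more spread-out distribution has higher entropy: H(P) ≈ 0.423 bits, H(Q) ≈ 1.583 bits.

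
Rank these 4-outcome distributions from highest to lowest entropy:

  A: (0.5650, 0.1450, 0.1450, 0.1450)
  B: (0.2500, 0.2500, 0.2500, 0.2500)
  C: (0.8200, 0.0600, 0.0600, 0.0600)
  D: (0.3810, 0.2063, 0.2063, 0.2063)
B > D > A > C

Key insight: Entropy is maximized by uniform distributions and minimized by concentrated distributions.

Entropies:
  H(A) = 1.6772 bits
  H(B) = 2.0000 bits
  H(C) = 0.9654 bits
  H(D) = 1.9398 bits

Ranking: B > D > A > C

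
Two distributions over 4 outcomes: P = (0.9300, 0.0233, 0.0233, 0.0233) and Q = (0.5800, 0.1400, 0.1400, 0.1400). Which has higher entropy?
Q

P is highly concentrated on one outcome (93%), making it nearly deterministic. Q spreads its mass more evenly (max 58%). The more spread-out distribution has higher entropy: H(P) ≈ 0.477 bits, H(Q) ≈ 1.647 bits.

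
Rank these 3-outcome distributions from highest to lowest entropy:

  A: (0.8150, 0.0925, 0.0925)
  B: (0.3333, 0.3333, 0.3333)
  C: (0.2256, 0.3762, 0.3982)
B > C > A

Key insight: Entropy is maximized by uniform distributions and minimized by concentrated distributions.

- Uniform distributions have maximum entropy log₂(3) = 1.5850 bits
- The more "peaked" or concentrated a distribution, the lower its entropy

Entropies:
  H(A) = 0.8759 bits
  H(B) = 1.5850 bits
  H(C) = 1.5442 bits

Ranking: B > C > A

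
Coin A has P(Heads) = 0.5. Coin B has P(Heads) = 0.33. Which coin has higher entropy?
A

For binary distributions, entropy is maximized at p=0.5 and decreases as p moves toward 0 or 1.

H(A) = H(0.5) = 1.0000 bits
H(B) = H(0.33) = 0.9149 bits

Distribution A (p=0.5) is closer to uniform (p=0.5), so it has higher entropy.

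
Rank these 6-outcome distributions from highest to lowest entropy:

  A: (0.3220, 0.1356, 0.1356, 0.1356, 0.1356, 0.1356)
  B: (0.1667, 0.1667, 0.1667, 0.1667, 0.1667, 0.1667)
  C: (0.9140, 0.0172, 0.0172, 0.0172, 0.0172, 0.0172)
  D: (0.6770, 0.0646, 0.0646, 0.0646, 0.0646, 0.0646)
B > A > D > C

Key insight: Entropy is maximized by uniform distributions and minimized by concentrated distributions.

Entropies:
  H(A) = 2.4808 bits
  H(B) = 2.5850 bits
  H(C) = 0.6227 bits
  H(D) = 1.6576 bits

Ranking: B > A > D > C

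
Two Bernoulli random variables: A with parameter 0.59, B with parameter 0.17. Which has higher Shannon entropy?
A

For binary distributions, entropy is maximized at p=0.5 and decreases as p moves toward 0 or 1.

H(A) = H(0.59) = 0.9765 bits
H(B) = H(0.17) = 0.6577 bits

Distribution A (p=0.59) is closer to uniform (p=0.5), so it has higher entropy.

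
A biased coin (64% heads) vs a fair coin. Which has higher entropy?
Fair coin

The fair coin is uniform (p=0.5), maximizing binary entropy at 1 bit. The biased coin has H(0.64) ≈ 0.943 bits — its outcome is more predictable, so its entropy is lower.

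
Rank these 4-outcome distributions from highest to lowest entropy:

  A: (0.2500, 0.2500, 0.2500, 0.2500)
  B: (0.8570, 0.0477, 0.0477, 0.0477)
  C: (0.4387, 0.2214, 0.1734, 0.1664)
A > C > B

Key insight: Entropy is maximized by uniform distributions and minimized by concentrated distributions.

- Uniform distributions have maximum entropy log₂(4) = 2.0000 bits
- The more "peaked" or concentrated a distribution, the lower its entropy

Entropies:
  H(A) = 2.0000 bits
  H(B) = 0.8187 bits
  H(C) = 1.8720 bits

Ranking: A > C > B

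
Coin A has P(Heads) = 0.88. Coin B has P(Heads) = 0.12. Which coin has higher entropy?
Equal

For binary distributions, entropy is maximized at p=0.5 and decreases as p moves toward 0 or 1.

H(A) = H(0.88) = 0.5294 bits
H(B) = H(0.12) = 0.5294 bits

Both distributions are equally far from uniform (|0.88-0.5| = |0.12-0.5|), so they have the same entropy.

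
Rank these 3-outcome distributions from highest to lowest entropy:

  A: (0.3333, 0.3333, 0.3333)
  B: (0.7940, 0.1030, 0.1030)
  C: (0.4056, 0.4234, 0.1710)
A > C > B

Key insight: Entropy is maximized by uniform distributions and minimized by concentrated distributions.

- Uniform distributions have maximum entropy log₂(3) = 1.5850 bits
- The more "peaked" or concentrated a distribution, the lower its entropy

Entropies:
  H(A) = 1.5850 bits
  H(B) = 0.9398 bits
  H(C) = 1.4887 bits

Ranking: A > C > B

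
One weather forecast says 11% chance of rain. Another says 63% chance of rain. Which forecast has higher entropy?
63% forecast

Treat each forecast as a Bernoulli distribution. Binary entropy is maximized at p=0.5 and falls off symmetrically toward 0 or 1. The 63% forecast is closer to 50%, so it is more uncertain. H(11%) ≈ 0.500 bits, H(63%) ≈ 0.951 bits.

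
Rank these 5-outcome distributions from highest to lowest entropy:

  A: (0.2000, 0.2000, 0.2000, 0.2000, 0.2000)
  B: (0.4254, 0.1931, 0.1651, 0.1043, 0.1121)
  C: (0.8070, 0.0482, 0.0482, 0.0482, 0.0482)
A > B > C

Key insight: Entropy is maximized by uniform distributions and minimized by concentrated distributions.

- Uniform distributions have maximum entropy log₂(5) = 2.3219 bits
- The more "peaked" or concentrated a distribution, the lower its entropy

Entropies:
  H(A) = 2.3219 bits
  H(B) = 2.1058 bits
  H(C) = 1.0937 bits

Ranking: A > B > C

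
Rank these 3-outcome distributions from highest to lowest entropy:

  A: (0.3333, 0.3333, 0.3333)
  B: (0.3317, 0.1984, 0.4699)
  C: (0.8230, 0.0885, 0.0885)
A > B > C

Key insight: Entropy is maximized by uniform distributions and minimized by concentrated distributions.

- Uniform distributions have maximum entropy log₂(3) = 1.5850 bits
- The more "peaked" or concentrated a distribution, the lower its entropy

Entropies:
  H(A) = 1.5850 bits
  H(B) = 1.5031 bits
  H(C) = 0.8505 bits

Ranking: A > B > C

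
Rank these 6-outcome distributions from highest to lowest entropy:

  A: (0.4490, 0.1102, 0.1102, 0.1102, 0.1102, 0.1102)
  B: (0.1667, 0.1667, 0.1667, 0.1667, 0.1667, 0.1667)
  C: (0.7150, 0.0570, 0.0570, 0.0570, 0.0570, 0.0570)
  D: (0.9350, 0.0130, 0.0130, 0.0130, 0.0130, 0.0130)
B > A > C > D

Key insight: Entropy is maximized by uniform distributions and minimized by concentrated distributions.

Entropies:
  H(A) = 2.2719 bits
  H(B) = 2.5850 bits
  H(C) = 1.5239 bits
  H(D) = 0.4979 bits

Ranking: B > A > C > D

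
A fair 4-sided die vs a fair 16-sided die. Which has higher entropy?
16-sided die

Both are uniform distributions; for uniform over n outcomes, H = log₂(n). H(4-sided) = log₂(4) = 2.000 bits and H(16-sided) = log₂(16) = 4.000 bits. More outcomes in a uniform distribution means higher entropy.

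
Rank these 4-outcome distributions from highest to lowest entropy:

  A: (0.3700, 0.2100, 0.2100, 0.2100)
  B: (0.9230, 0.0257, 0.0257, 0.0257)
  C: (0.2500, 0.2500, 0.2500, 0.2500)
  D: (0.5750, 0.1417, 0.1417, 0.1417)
C > A > D > B

Key insight: Entropy is maximized by uniform distributions and minimized by concentrated distributions.

Entropies:
  H(A) = 1.9492 bits
  H(B) = 0.5136 bits
  H(C) = 2.0000 bits
  H(D) = 1.6573 bits

Ranking: C > A > D > B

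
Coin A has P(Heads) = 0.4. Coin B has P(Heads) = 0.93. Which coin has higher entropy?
A

For binary distributions, entropy is maximized at p=0.5 and decreases as p moves toward 0 or 1.

H(A) = H(0.4) = 0.9710 bits
H(B) = H(0.93) = 0.3659 bits

Distribution A (p=0.4) is closer to uniform (p=0.5), so it has higher entropy.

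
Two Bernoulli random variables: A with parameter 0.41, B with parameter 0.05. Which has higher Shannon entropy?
A

For binary distributions, entropy is maximized at p=0.5 and decreases as p moves toward 0 or 1.

H(A) = H(0.41) = 0.9765 bits
H(B) = H(0.05) = 0.2864 bits

Distribution A (p=0.41) is closer to uniform (p=0.5), so it has higher entropy.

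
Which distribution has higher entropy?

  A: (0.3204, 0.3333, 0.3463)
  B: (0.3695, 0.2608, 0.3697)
A

Both distributions are close to uniform, making this a harder comparison.

H(A) = 1.5842 bits
H(B) = 1.5672 bits

The distribution closer to uniform has higher entropy.
Answer: A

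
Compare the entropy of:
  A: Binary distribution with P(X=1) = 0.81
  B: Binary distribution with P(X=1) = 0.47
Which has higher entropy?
B

For binary distributions, entropy is maximized at p=0.5 and decreases as p moves toward 0 or 1.

H(A) = H(0.81) = 0.7015 bits
H(B) = H(0.47) = 0.9974 bits

Distribution B (p=0.47) is closer to uniform (p=0.5), so it has higher entropy.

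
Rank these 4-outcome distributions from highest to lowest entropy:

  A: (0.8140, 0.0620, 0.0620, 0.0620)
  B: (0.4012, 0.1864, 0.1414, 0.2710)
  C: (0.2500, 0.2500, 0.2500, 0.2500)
C > B > A

Key insight: Entropy is maximized by uniform distributions and minimized by concentrated distributions.

- Uniform distributions have maximum entropy log₂(4) = 2.0000 bits
- The more "peaked" or concentrated a distribution, the lower its entropy

Entropies:
  H(A) = 0.9878 bits
  H(B) = 1.8899 bits
  H(C) = 2.0000 bits

Ranking: C > B > A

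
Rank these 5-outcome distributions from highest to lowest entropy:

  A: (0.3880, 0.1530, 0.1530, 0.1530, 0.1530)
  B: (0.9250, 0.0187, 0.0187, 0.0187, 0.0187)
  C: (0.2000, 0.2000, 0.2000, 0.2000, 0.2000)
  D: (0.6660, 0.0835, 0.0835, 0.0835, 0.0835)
C > A > D > B

Key insight: Entropy is maximized by uniform distributions and minimized by concentrated distributions.

Entropies:
  H(A) = 2.1875 bits
  H(B) = 0.5343 bits
  H(C) = 2.3219 bits
  H(D) = 1.5870 bits

Ranking: C > A > D > B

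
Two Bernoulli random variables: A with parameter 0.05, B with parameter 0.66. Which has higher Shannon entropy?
B

For binary distributions, entropy is maximized at p=0.5 and decreases as p moves toward 0 or 1.

H(A) = H(0.05) = 0.2864 bits
H(B) = H(0.66) = 0.9248 bits

Distribution B (p=0.66) is closer to uniform (p=0.5), so it has higher entropy.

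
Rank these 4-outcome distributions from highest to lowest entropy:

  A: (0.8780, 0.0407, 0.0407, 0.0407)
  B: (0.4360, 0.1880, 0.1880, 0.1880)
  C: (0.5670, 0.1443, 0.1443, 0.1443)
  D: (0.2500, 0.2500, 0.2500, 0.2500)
D > B > C > A

Key insight: Entropy is maximized by uniform distributions and minimized by concentrated distributions.

Entropies:
  H(A) = 0.7284 bits
  H(B) = 1.8821 bits
  H(C) = 1.6733 bits
  H(D) = 2.0000 bits

Ranking: D > B > C > A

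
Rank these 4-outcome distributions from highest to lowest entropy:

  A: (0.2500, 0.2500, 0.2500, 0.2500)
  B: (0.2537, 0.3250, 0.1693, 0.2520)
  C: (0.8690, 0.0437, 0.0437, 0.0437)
A > B > C

Key insight: Entropy is maximized by uniform distributions and minimized by concentrated distributions.

- Uniform distributions have maximum entropy log₂(4) = 2.0000 bits
- The more "peaked" or concentrated a distribution, the lower its entropy

Entropies:
  H(A) = 2.0000 bits
  H(B) = 1.9639 bits
  H(C) = 0.7678 bits

Ranking: A > B > C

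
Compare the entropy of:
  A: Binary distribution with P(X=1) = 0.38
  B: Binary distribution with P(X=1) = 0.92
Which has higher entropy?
A

For binary distributions, entropy is maximized at p=0.5 and decreases as p moves toward 0 or 1.

H(A) = H(0.38) = 0.9580 bits
H(B) = H(0.92) = 0.4022 bits

Distribution A (p=0.38) is closer to uniform (p=0.5), so it has higher entropy.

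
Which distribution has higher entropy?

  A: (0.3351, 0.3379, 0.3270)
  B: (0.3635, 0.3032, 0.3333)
A

Both distributions are close to uniform, making this a harder comparison.

H(A) = 1.5848 bits
H(B) = 1.5810 bits

The distribution closer to uniform has higher entropy.
Answer: A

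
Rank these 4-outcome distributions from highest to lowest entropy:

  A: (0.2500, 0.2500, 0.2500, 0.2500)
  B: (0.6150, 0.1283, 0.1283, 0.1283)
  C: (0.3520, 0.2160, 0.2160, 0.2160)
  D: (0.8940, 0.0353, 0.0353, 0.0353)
A > C > B > D

Key insight: Entropy is maximized by uniform distributions and minimized by concentrated distributions.

Entropies:
  H(A) = 2.0000 bits
  H(B) = 1.5717 bits
  H(C) = 1.9629 bits
  H(D) = 0.6557 bits

Ranking: A > C > B > D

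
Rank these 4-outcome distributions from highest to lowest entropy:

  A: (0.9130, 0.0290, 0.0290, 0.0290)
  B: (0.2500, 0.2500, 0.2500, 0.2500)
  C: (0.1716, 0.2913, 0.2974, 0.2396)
B > C > A

Key insight: Entropy is maximized by uniform distributions and minimized by concentrated distributions.

- Uniform distributions have maximum entropy log₂(4) = 2.0000 bits
- The more "peaked" or concentrated a distribution, the lower its entropy

Entropies:
  H(A) = 0.5643 bits
  H(B) = 2.0000 bits
  H(C) = 1.9690 bits

Ranking: B > C > A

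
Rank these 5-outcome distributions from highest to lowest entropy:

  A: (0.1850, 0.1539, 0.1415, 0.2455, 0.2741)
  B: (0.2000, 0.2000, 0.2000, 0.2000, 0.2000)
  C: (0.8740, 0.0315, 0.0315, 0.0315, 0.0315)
B > A > C

Key insight: Entropy is maximized by uniform distributions and minimized by concentrated distributions.

- Uniform distributions have maximum entropy log₂(5) = 2.3219 bits
- The more "peaked" or concentrated a distribution, the lower its entropy

Entropies:
  H(A) = 2.2743 bits
  H(B) = 2.3219 bits
  H(C) = 0.7984 bits

Ranking: B > A > C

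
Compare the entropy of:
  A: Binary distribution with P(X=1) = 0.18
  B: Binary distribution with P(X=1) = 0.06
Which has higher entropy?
A

For binary distributions, entropy is maximized at p=0.5 and decreases as p moves toward 0 or 1.

H(A) = H(0.18) = 0.6801 bits
H(B) = H(0.06) = 0.3274 bits

Distribution A (p=0.18) is closer to uniform (p=0.5), so it has higher entropy.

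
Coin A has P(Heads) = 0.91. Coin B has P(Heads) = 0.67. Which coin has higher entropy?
B

For binary distributions, entropy is maximized at p=0.5 and decreases as p moves toward 0 or 1.

H(A) = H(0.91) = 0.4365 bits
H(B) = H(0.67) = 0.9149 bits

Distribution B (p=0.67) is closer to uniform (p=0.5), so it has higher entropy.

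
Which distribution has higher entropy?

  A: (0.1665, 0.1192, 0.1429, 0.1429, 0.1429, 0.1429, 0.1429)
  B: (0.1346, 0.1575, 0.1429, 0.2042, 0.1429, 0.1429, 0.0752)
A

Both distributions are close to uniform, making this a harder comparison.

H(A) = 2.8017 bits
H(B) = 2.7612 bits

The distribution closer to uniform has higher entropy.
Answer: A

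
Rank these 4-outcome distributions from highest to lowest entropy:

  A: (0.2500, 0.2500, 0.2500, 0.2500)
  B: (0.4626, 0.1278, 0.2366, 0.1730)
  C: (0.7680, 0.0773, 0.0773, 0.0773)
A > B > C

Key insight: Entropy is maximized by uniform distributions and minimized by concentrated distributions.

- Uniform distributions have maximum entropy log₂(4) = 2.0000 bits
- The more "peaked" or concentrated a distribution, the lower its entropy

Entropies:
  H(A) = 2.0000 bits
  H(B) = 1.8237 bits
  H(C) = 1.1492 bits

Ranking: A > B > C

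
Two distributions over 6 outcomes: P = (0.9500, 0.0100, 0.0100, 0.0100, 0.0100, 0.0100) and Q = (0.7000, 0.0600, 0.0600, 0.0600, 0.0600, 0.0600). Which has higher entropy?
Q

P is highly concentrated on one outcome (95%), making it nearly deterministic. Q spreads its mass more evenly (max 70%). The more spread-out distribution has higher entropy: H(P) ≈ 0.402 bits, H(Q) ≈ 1.578 bits.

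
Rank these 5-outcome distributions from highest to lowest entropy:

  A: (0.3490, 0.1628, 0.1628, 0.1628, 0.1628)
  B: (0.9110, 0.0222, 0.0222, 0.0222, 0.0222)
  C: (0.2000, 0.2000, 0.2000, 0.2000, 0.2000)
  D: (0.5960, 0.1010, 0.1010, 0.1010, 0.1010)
C > A > D > B

Key insight: Entropy is maximized by uniform distributions and minimized by concentrated distributions.

Entropies:
  H(A) = 2.2352 bits
  H(B) = 0.6111 bits
  H(C) = 2.3219 bits
  H(D) = 1.7812 bits

Ranking: C > A > D > B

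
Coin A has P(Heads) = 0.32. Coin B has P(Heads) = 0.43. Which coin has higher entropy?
B

For binary distributions, entropy is maximized at p=0.5 and decreases as p moves toward 0 or 1.

H(A) = H(0.32) = 0.9044 bits
H(B) = H(0.43) = 0.9858 bits

Distribution B (p=0.43) is closer to uniform (p=0.5), so it has higher entropy.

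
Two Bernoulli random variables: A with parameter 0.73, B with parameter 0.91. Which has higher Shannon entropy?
A

For binary distributions, entropy is maximized at p=0.5 and decreases as p moves toward 0 or 1.

H(A) = H(0.73) = 0.8415 bits
H(B) = H(0.91) = 0.4365 bits

Distribution A (p=0.73) is closer to uniform (p=0.5), so it has higher entropy.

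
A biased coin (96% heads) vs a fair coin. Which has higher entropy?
Fair coin

The fair coin is uniform (p=0.5), maximizing binary entropy at 1 bit. The biased coin has H(0.96) ≈ 0.242 bits — its outcome is more predictable, so its entropy is lower.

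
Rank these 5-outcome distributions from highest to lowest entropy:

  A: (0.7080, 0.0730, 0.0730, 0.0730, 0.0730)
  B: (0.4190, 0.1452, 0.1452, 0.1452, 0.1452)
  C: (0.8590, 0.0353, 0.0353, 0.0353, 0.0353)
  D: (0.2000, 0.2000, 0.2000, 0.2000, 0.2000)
D > B > A > C

Key insight: Entropy is maximized by uniform distributions and minimized by concentrated distributions.

Entropies:
  H(A) = 1.4553 bits
  H(B) = 2.1430 bits
  H(C) = 0.8689 bits
  H(D) = 2.3219 bits

Ranking: D > B > A > C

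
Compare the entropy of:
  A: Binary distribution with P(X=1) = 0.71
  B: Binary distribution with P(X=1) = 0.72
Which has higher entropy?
A

For binary distributions, entropy is maximized at p=0.5 and decreases as p moves toward 0 or 1.

H(A) = H(0.71) = 0.8687 bits
H(B) = H(0.72) = 0.8555 bits

Distribution A (p=0.71) is closer to uniform (p=0.5), so it has higher entropy.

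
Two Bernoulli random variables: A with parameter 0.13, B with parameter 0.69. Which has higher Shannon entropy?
B

For binary distributions, entropy is maximized at p=0.5 and decreases as p moves toward 0 or 1.

H(A) = H(0.13) = 0.5574 bits
H(B) = H(0.69) = 0.8932 bits

Distribution B (p=0.69) is closer to uniform (p=0.5), so it has higher entropy.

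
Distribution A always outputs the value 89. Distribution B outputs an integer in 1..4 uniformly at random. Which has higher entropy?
B

A is deterministic, so H(A) = 0. B is uniform over 4 outcomes, so H(B) = log₂(4) = 2.000 bits. Any distribution with genuine randomness has higher entropy than a deterministic one.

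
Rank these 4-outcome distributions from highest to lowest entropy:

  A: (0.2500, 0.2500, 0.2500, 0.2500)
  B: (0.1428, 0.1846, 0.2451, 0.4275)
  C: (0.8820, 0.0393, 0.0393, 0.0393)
A > B > C

Key insight: Entropy is maximized by uniform distributions and minimized by concentrated distributions.

- Uniform distributions have maximum entropy log₂(4) = 2.0000 bits
- The more "peaked" or concentrated a distribution, the lower its entropy

Entropies:
  H(A) = 2.0000 bits
  H(B) = 1.8722 bits
  H(C) = 0.7106 bits

Ranking: A > B > C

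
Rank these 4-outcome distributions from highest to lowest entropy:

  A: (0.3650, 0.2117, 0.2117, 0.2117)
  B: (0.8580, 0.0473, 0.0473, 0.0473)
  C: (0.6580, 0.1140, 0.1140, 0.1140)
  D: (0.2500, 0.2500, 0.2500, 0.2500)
D > A > C > B

Key insight: Entropy is maximized by uniform distributions and minimized by concentrated distributions.

Entropies:
  H(A) = 1.9532 bits
  H(B) = 0.8145 bits
  H(C) = 1.4688 bits
  H(D) = 2.0000 bits

Ranking: D > A > C > B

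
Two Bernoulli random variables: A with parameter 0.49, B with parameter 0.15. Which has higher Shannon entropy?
A

For binary distributions, entropy is maximized at p=0.5 and decreases as p moves toward 0 or 1.

H(A) = H(0.49) = 0.9997 bits
H(B) = H(0.15) = 0.6098 bits

Distribution A (p=0.49) is closer to uniform (p=0.5), so it has higher entropy.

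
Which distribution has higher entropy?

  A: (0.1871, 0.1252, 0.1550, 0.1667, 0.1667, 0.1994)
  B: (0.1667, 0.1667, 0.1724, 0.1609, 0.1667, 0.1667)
B

Both distributions are close to uniform, making this a harder comparison.

H(A) = 2.5701 bits
H(B) = 2.5847 bits

The distribution closer to uniform has higher entropy.
Answer: B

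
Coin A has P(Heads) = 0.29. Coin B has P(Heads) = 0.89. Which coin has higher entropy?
A

For binary distributions, entropy is maximized at p=0.5 and decreases as p moves toward 0 or 1.

H(A) = H(0.29) = 0.8687 bits
H(B) = H(0.89) = 0.4999 bits

Distribution A (p=0.29) is closer to uniform (p=0.5), so it has higher entropy.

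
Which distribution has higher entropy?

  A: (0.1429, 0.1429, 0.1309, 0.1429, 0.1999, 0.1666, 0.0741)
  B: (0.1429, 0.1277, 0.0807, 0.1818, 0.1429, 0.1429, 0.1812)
B

Both distributions are close to uniform, making this a harder comparison.

H(A) = 2.7604 bits
H(B) = 2.7691 bits

The distribution closer to uniform has higher entropy.
Answer: B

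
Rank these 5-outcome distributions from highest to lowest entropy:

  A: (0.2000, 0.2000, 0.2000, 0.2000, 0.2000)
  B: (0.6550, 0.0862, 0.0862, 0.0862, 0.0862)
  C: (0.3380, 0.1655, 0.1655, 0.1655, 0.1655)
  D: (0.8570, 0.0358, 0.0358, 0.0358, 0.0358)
A > C > B > D

Key insight: Entropy is maximized by uniform distributions and minimized by concentrated distributions.

Entropies:
  H(A) = 2.3219 bits
  H(B) = 1.6195 bits
  H(C) = 2.2469 bits
  H(D) = 0.8780 bits

Ranking: A > C > B > D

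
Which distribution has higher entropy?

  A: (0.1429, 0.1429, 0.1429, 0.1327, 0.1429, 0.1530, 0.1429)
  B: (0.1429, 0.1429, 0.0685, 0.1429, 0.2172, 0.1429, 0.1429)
A

Both distributions are close to uniform, making this a harder comparison.

H(A) = 2.8063 bits
H(B) = 2.7487 bits

The distribution closer to uniform has higher entropy.
Answer: A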